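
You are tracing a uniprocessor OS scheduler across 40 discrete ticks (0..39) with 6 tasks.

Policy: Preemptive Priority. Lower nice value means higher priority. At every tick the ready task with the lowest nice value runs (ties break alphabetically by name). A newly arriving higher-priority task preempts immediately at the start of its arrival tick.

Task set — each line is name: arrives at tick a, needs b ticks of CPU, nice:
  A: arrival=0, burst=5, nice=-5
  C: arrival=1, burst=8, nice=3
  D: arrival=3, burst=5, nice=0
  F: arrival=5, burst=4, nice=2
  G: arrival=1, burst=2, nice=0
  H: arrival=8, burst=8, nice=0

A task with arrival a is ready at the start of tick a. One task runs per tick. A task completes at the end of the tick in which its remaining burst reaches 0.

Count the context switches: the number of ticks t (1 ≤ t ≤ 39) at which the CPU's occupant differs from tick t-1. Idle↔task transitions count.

t=0: ready={A} → run A
t=1: ready={A,C,G} → run A
t=2: ready={A,C,G} → run A
t=3: ready={A,C,D,G} → run A
t=4: ready={A,C,D,G} → run A
t=5: ready={C,D,F,G} → run D
t=6: ready={C,D,F,G} → run D
t=7: ready={C,D,F,G} → run D
t=8: ready={C,D,F,G,H} → run D
t=9: ready={C,D,F,G,H} → run D
t=10: ready={C,F,G,H} → run G
t=11: ready={C,F,G,H} → run G
t=12: ready={C,F,H} → run H
t=13: ready={C,F,H} → run H
t=14: ready={C,F,H} → run H
t=15: ready={C,F,H} → run H
t=16: ready={C,F,H} → run H
t=17: ready={C,F,H} → run H
t=18: ready={C,F,H} → run H
t=19: ready={C,F,H} → run H
t=20: ready={C,F} → run F
t=21: ready={C,F} → run F
t=22: ready={C,F} → run F
t=23: ready={C,F} → run F
t=24: ready={C} → run C
t=25: ready={C} → run C
t=26: ready={C} → run C
t=27: ready={C} → run C
t=28: ready={C} → run C
t=29: ready={C} → run C
t=30: ready={C} → run C
t=31: ready={C} → run C
t=32: (idle)
t=33: (idle)
t=34: (idle)
t=35: (idle)
t=36: (idle)
t=37: (idle)
t=38: (idle)
t=39: (idle)

context switches = 6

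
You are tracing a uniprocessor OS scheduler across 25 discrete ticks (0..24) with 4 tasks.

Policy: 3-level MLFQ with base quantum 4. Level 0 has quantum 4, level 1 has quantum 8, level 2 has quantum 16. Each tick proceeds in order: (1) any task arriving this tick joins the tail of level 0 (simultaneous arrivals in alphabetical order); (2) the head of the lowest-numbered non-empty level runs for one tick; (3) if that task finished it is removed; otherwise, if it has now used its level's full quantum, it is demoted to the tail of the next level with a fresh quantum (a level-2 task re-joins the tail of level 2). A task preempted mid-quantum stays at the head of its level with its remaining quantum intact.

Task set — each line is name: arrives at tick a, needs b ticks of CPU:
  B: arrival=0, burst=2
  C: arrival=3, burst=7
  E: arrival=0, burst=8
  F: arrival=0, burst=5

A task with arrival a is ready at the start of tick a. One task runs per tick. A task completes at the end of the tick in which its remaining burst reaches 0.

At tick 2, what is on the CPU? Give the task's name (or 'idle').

running at tick 2 = E

t=0: L0/L1/L2 = BEF/-/- → run B
t=1: L0/L1/L2 = BEF/-/- → run B
t=2: L0/L1/L2 = EF/-/- → run E
t=3: L0/L1/L2 = EFC/-/- → run E
t=4: L0/L1/L2 = EFC/-/- → run E
t=5: L0/L1/L2 = EFC/-/- → run E
t=6: L0/L1/L2 = FC/E/- → run F
t=7: L0/L1/L2 = FC/E/- → run F
t=8: L0/L1/L2 = FC/E/- → run F
t=9: L0/L1/L2 = FC/E/- → run F
t=10: L0/L1/L2 = C/EF/- → run C
t=11: L0/L1/L2 = C/EF/- → run C
t=12: L0/L1/L2 = C/EF/- → run C
t=13: L0/L1/L2 = C/EF/- → run C
t=14: L0/L1/L2 = -/EFC/- → run E
t=15: L0/L1/L2 = -/EFC/- → run E
t=16: L0/L1/L2 = -/EFC/- → run E
t=17: L0/L1/L2 = -/EFC/- → run E
t=18: L0/L1/L2 = -/FC/- → run F
t=19: L0/L1/L2 = -/C/- → run C
t=20: L0/L1/L2 = -/C/- → run C
t=21: L0/L1/L2 = -/C/- → run C
t=22: (idle)
t=23: (idle)
t=24: (idle)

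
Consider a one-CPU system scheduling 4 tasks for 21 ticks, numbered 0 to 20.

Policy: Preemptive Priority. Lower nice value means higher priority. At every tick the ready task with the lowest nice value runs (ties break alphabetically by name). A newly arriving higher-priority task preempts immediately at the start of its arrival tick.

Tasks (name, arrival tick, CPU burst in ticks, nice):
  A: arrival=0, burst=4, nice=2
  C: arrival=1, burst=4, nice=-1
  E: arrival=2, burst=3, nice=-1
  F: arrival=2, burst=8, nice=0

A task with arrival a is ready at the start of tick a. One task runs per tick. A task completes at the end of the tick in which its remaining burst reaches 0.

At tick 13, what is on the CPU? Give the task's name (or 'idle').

t=0: ready={A} → run A
t=1: ready={A,C} → run C
t=2: ready={A,C,E,F} → run C
t=3: ready={A,C,E,F} → run C
t=4: ready={A,C,E,F} → run C
t=5: ready={A,E,F} → run E
t=6: ready={A,E,F} → run E
t=7: ready={A,E,F} → run E
t=8: ready={A,F} → run F
t=9: ready={A,F} → run F
t=10: ready={A,F} → run F
t=11: ready={A,F} → run F
t=12: ready={A,F} → run F
t=13: ready={A,F} → run F
t=14: ready={A,F} → run F
t=15: ready={A,F} → run F
t=16: ready={A} → run A
t=17: ready={A} → run A
t=18: ready={A} → run A
t=19: (idle)
t=20: (idle)

running at tick 13 = F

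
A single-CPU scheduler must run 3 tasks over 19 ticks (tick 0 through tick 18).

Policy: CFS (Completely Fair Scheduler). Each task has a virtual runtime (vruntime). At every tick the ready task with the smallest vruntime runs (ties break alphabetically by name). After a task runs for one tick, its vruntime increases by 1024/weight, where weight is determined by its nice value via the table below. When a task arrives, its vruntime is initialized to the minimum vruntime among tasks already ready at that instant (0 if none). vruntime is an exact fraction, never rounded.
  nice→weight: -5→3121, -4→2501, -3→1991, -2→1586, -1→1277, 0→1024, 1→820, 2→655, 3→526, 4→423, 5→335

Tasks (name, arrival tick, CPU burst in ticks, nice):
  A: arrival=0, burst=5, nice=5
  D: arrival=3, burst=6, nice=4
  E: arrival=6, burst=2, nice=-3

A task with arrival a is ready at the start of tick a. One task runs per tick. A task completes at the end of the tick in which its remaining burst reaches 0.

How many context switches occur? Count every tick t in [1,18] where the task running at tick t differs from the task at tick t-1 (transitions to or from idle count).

t=0: vr[A=0] → run A
t=1: vr[A=1024/335] → run A
t=2: vr[A=2048/335] → run A
t=3: vr[A=3072/335 D=3072/335] → run A
t=4: vr[A=4096/335 D=3072/335] → run D
t=5: vr[A=4096/335 D=1642496/141705] → run D
t=6: vr[A=4096/335 D=1985536/141705 E=4096/335] → run A
t=7: vr[D=1985536/141705 E=4096/335] → run E
t=8: vr[D=1985536/141705 E=8498176/666985] → run E
t=9: vr[D=1985536/141705] → run D
t=10: vr[D=776192/47235] → run D
t=11: vr[D=2671616/141705] → run D
t=12: vr[D=3014656/141705] → run D
t=13: (idle)
t=14: (idle)
t=15: (idle)
t=16: (idle)
t=17: (idle)
t=18: (idle)

context switches = 5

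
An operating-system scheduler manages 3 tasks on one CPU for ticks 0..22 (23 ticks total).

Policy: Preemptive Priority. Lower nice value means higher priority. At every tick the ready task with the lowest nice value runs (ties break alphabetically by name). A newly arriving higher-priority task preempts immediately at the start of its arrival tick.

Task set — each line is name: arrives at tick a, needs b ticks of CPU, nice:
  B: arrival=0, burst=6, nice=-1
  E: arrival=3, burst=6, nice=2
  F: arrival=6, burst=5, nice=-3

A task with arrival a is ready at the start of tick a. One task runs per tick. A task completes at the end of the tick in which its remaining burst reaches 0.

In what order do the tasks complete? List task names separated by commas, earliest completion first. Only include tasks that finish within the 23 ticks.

t=0: ready={B} → run B
t=1: ready={B} → run B
t=2: ready={B} → run B
t=3: ready={B,E} → run B
t=4: ready={B,E} → run B
t=5: ready={B,E} → run B
t=6: ready={E,F} → run F
t=7: ready={E,F} → run F
t=8: ready={E,F} → run F
t=9: ready={E,F} → run F
t=10: ready={E,F} → run F
t=11: ready={E} → run E
t=12: ready={E} → run E
t=13: ready={E} → run E
t=14: ready={E} → run E
t=15: ready={E} → run E
t=16: ready={E} → run E
t=17: (idle)
t=18: (idle)
t=19: (idle)
t=20: (idle)
t=21: (idle)
t=22: (idle)

completion order = B, F, E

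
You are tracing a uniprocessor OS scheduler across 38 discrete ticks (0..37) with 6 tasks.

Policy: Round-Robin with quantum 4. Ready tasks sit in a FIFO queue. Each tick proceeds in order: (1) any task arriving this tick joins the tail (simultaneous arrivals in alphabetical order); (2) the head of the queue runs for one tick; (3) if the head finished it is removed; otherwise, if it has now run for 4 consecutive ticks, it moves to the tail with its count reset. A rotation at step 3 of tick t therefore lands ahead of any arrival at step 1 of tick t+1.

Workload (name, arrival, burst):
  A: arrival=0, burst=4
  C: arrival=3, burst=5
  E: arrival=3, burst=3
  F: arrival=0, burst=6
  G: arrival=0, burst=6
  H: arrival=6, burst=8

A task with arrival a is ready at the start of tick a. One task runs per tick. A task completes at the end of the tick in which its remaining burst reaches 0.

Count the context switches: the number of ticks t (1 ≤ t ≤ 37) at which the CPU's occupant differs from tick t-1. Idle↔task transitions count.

t=0: queue=[A,F,G] q_used=0 → run A
t=1: queue=[A,F,G] q_used=1 → run A
t=2: queue=[A,F,G] q_used=2 → run A
t=3: queue=[A,F,G,C,E] q_used=3 → run A
t=4: queue=[F,G,C,E] q_used=0 → run F
t=5: queue=[F,G,C,E] q_used=1 → run F
t=6: queue=[F,G,C,E,H] q_used=2 → run F
t=7: queue=[F,G,C,E,H] q_used=3 → run F
t=8: queue=[G,C,E,H,F] q_used=0 → run G
t=9: queue=[G,C,E,H,F] q_used=1 → run G
t=10: queue=[G,C,E,H,F] q_used=2 → run G
t=11: queue=[G,C,E,H,F] q_used=3 → run G
t=12: queue=[C,E,H,F,G] q_used=0 → run C
t=13: queue=[C,E,H,F,G] q_used=1 → run C
t=14: queue=[C,E,H,F,G] q_used=2 → run C
t=15: queue=[C,E,H,F,G] q_used=3 → run C
t=16: queue=[E,H,F,G,C] q_used=0 → run E
t=17: queue=[E,H,F,G,C] q_used=1 → run E
t=18: queue=[E,H,F,G,C] q_used=2 → run E
t=19: queue=[H,F,G,C] q_used=0 → run H
t=20: queue=[H,F,G,C] q_used=1 → run H
t=21: queue=[H,F,G,C] q_used=2 → run H
t=22: queue=[H,F,G,C] q_used=3 → run H
t=23: queue=[F,G,C,H] q_used=0 → run F
t=24: queue=[F,G,C,H] q_used=1 → run F
t=25: queue=[G,C,H] q_used=0 → run G
t=26: queue=[G,C,H] q_used=1 → run G
t=27: queue=[C,H] q_used=0 → run C
t=28: queue=[H] q_used=0 → run H
t=29: queue=[H] q_used=1 → run H
t=30: queue=[H] q_used=2 → run H
t=31: queue=[H] q_used=3 → run H
t=32: (idle)
t=33: (idle)
t=34: (idle)
t=35: (idle)
t=36: (idle)
t=37: (idle)

context switches = 10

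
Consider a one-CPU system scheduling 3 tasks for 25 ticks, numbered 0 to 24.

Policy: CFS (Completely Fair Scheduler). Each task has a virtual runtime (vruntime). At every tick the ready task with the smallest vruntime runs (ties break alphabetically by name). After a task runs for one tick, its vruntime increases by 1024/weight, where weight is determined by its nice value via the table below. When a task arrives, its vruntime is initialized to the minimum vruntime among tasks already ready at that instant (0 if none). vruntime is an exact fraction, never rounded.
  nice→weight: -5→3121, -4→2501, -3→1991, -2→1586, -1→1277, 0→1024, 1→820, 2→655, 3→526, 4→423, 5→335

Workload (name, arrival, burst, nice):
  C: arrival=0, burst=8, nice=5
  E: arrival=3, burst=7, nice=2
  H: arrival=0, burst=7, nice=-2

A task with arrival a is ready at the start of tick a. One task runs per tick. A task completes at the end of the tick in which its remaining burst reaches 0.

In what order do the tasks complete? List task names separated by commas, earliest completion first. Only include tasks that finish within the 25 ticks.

completion order = H, E, C

t=0: vr[C=0 H=0] → run C
t=1: vr[C=1024/335 H=0] → run H
t=2: vr[C=1024/335 H=512/793] → run H
t=3: vr[C=1024/335 E=1024/793 H=1024/793] → run E
t=4: vr[C=1024/335 E=1482752/519415 H=1024/793] → run H
t=5: vr[C=1024/335 E=1482752/519415 H=1536/793] → run H
t=6: vr[C=1024/335 E=1482752/519415 H=2048/793] → run H
t=7: vr[C=1024/335 E=1482752/519415 H=2560/793] → run E
t=8: vr[C=1024/335 E=2294784/519415 H=2560/793] → run C
t=9: vr[C=2048/335 E=2294784/519415 H=2560/793] → run H
t=10: vr[C=2048/335 E=2294784/519415 H=3072/793] → run H
t=11: vr[C=2048/335 E=2294784/519415] → run E
t=12: vr[C=2048/335 E=3106816/519415] → run E
t=13: vr[C=2048/335 E=3918848/519415] → run C
t=14: vr[C=3072/335 E=3918848/519415] → run E
t=15: vr[C=3072/335 E=946176/103883] → run E
t=16: vr[C=3072/335 E=5542912/519415] → run C
t=17: vr[C=4096/335 E=5542912/519415] → run E
t=18: vr[C=4096/335] → run C
t=19: vr[C=1024/67] → run C
t=20: vr[C=6144/335] → run C
t=21: vr[C=7168/335] → run C
t=22: (idle)
t=23: (idle)
t=24: (idle)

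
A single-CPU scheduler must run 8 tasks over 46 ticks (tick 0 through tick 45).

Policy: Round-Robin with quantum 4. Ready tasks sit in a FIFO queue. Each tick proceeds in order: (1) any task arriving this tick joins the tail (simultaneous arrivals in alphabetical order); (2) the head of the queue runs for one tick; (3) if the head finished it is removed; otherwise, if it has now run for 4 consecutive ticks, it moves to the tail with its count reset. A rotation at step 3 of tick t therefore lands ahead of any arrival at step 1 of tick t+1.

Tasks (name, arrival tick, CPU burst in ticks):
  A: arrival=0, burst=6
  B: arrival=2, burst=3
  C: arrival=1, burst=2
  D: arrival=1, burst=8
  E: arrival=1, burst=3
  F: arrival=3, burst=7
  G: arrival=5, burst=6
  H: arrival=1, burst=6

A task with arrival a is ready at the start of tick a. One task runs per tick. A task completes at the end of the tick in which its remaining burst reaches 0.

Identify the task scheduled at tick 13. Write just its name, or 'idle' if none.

t=0: queue=[A] q_used=0 → run A
t=1: queue=[A,C,D,E,H] q_used=1 → run A
t=2: queue=[A,C,D,E,H,B] q_used=2 → run A
t=3: queue=[A,C,D,E,H,B,F] q_used=3 → run A
t=4: queue=[C,D,E,H,B,F,A] q_used=0 → run C
t=5: queue=[C,D,E,H,B,F,A,G] q_used=1 → run C
t=6: queue=[D,E,H,B,F,A,G] q_used=0 → run D
t=7: queue=[D,E,H,B,F,A,G] q_used=1 → run D
t=8: queue=[D,E,H,B,F,A,G] q_used=2 → run D
t=9: queue=[D,E,H,B,F,A,G] q_used=3 → run D
t=10: queue=[E,H,B,F,A,G,D] q_used=0 → run E
t=11: queue=[E,H,B,F,A,G,D] q_used=1 → run E
t=12: queue=[E,H,B,F,A,G,D] q_used=2 → run E
t=13: queue=[H,B,F,A,G,D] q_used=0 → run H
t=14: queue=[H,B,F,A,G,D] q_used=1 → run H
t=15: queue=[H,B,F,A,G,D] q_used=2 → run H
t=16: queue=[H,B,F,A,G,D] q_used=3 → run H
t=17: queue=[B,F,A,G,D,H] q_used=0 → run B
t=18: queue=[B,F,A,G,D,H] q_used=1 → run B
t=19: queue=[B,F,A,G,D,H] q_used=2 → run B
t=20: queue=[F,A,G,D,H] q_used=0 → run F
t=21: queue=[F,A,G,D,H] q_used=1 → run F
t=22: queue=[F,A,G,D,H] q_used=2 → run F
t=23: queue=[F,A,G,D,H] q_used=3 → run F
t=24: queue=[A,G,D,H,F] q_used=0 → run A
t=25: queue=[A,G,D,H,F] q_used=1 → run A
t=26: queue=[G,D,H,F] q_used=0 → run G
t=27: queue=[G,D,H,F] q_used=1 → run G
t=28: queue=[G,D,H,F] q_used=2 → run G
t=29: queue=[G,D,H,F] q_used=3 → run G
t=30: queue=[D,H,F,G] q_used=0 → run D
t=31: queue=[D,H,F,G] q_used=1 → run D
t=32: queue=[D,H,F,G] q_used=2 → run D
t=33: queue=[D,H,F,G] q_used=3 → run D
t=34: queue=[H,F,G] q_used=0 → run H
t=35: queue=[H,F,G] q_used=1 → run H
t=36: queue=[F,G] q_used=0 → run F
t=37: queue=[F,G] q_used=1 → run F
t=38: queue=[F,G] q_used=2 → run F
t=39: queue=[G] q_used=0 → run G
t=40: queue=[G] q_used=1 → run G
t=41: (idle)
t=42: (idle)
t=43: (idle)
t=44: (idle)
t=45: (idle)

running at tick 13 = H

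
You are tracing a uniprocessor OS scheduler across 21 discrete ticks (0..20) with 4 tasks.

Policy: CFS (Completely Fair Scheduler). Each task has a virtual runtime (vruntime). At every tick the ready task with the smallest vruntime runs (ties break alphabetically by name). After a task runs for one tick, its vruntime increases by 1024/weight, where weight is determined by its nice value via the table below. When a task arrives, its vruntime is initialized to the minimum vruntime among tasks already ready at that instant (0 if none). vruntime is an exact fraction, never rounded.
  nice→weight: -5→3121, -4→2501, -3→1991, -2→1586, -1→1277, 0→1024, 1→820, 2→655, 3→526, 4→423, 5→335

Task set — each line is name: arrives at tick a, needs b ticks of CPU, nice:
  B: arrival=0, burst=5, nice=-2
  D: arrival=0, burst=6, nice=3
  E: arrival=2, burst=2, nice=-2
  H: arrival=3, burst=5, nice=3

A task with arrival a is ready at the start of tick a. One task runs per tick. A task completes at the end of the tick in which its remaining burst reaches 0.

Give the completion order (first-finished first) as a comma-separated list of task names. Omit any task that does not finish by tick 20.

completion order = E, B, H, D

t=0: vr[B=0 D=0] → run B
t=1: vr[B=512/793 D=0] → run D
t=2: vr[B=512/793 D=512/263 E=512/793] → run B
t=3: vr[B=1024/793 D=512/263 E=512/793 H=512/793] → run E
t=4: vr[B=1024/793 D=512/263 E=1024/793 H=512/793] → run H
t=5: vr[B=1024/793 D=512/263 E=1024/793 H=540672/208559] → run B
t=6: vr[B=1536/793 D=512/263 E=1024/793 H=540672/208559] → run E
t=7: vr[B=1536/793 D=512/263 H=540672/208559] → run B
t=8: vr[B=2048/793 D=512/263 H=540672/208559] → run D
t=9: vr[B=2048/793 D=1024/263 H=540672/208559] → run B
t=10: vr[D=1024/263 H=540672/208559] → run H
t=11: vr[D=1024/263 H=946688/208559] → run D
t=12: vr[D=1536/263 H=946688/208559] → run H
t=13: vr[D=1536/263 H=1352704/208559] → run D
t=14: vr[D=2048/263 H=1352704/208559] → run H
t=15: vr[D=2048/263 H=1758720/208559] → run D
t=16: vr[D=2560/263 H=1758720/208559] → run H
t=17: vr[D=2560/263] → run D
t=18: (idle)
t=19: (idle)
t=20: (idle)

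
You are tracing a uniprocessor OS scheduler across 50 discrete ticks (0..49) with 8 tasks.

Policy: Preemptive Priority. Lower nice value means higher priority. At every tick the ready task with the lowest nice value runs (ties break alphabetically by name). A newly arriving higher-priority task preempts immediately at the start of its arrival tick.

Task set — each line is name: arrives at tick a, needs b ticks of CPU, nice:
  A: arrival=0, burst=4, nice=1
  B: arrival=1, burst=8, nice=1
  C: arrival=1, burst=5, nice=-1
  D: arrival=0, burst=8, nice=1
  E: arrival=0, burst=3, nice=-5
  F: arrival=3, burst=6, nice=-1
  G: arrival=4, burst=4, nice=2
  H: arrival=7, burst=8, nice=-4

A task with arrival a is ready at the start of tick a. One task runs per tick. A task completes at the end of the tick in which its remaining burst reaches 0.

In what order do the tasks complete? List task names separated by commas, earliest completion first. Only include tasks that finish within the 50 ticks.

completion order = E, H, C, F, A, B, D, G

t=0: ready={A,D,E} → run E
t=1: ready={A,B,C,D,E} → run E
t=2: ready={A,B,C,D,E} → run E
t=3: ready={A,B,C,D,F} → run C
t=4: ready={A,B,C,D,F,G} → run C
t=5: ready={A,B,C,D,F,G} → run C
t=6: ready={A,B,C,D,F,G} → run C
t=7: ready={A,B,C,D,F,G,H} → run H
t=8: ready={A,B,C,D,F,G,H} → run H
t=9: ready={A,B,C,D,F,G,H} → run H
t=10: ready={A,B,C,D,F,G,H} → run H
t=11: ready={A,B,C,D,F,G,H} → run H
t=12: ready={A,B,C,D,F,G,H} → run H
t=13: ready={A,B,C,D,F,G,H} → run H
t=14: ready={A,B,C,D,F,G,H} → run H
t=15: ready={A,B,C,D,F,G} → run C
t=16: ready={A,B,D,F,G} → run F
t=17: ready={A,B,D,F,G} → run F
t=18: ready={A,B,D,F,G} → run F
t=19: ready={A,B,D,F,G} → run F
t=20: ready={A,B,D,F,G} → run F
t=21: ready={A,B,D,F,G} → run F
t=22: ready={A,B,D,G} → run A
t=23: ready={A,B,D,G} → run A
t=24: ready={A,B,D,G} → run A
t=25: ready={A,B,D,G} → run A
t=26: ready={B,D,G} → run B
t=27: ready={B,D,G} → run B
t=28: ready={B,D,G} → run B
t=29: ready={B,D,G} → run B
t=30: ready={B,D,G} → run B
t=31: ready={B,D,G} → run B
t=32: ready={B,D,G} → run B
t=33: ready={B,D,G} → run B
t=34: ready={D,G} → run D
t=35: ready={D,G} → run D
t=36: ready={D,G} → run D
t=37: ready={D,G} → run D
t=38: ready={D,G} → run D
t=39: ready={D,G} → run D
t=40: ready={D,G} → run D
t=41: ready={D,G} → run D
t=42: ready={G} → run G
t=43: ready={G} → run G
t=44: ready={G} → run G
t=45: ready={G} → run G
t=46: (idle)
t=47: (idle)
t=48: (idle)
t=49: (idle)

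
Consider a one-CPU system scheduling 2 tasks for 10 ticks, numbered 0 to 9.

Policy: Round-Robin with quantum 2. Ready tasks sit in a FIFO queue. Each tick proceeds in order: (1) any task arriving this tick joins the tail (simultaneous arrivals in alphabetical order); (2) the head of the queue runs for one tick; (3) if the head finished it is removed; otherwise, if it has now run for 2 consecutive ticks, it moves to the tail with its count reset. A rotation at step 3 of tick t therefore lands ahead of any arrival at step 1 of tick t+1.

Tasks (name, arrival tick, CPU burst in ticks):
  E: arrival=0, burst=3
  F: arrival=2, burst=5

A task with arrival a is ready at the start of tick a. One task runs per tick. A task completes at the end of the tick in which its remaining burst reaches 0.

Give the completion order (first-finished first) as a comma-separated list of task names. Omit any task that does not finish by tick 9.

t=0: queue=[E] q_used=0 → run E
t=1: queue=[E] q_used=1 → run E
t=2: queue=[E,F] q_used=0 → run E
t=3: queue=[F] q_used=0 → run F
t=4: queue=[F] q_used=1 → run F
t=5: queue=[F] q_used=0 → run F
t=6: queue=[F] q_used=1 → run F
t=7: queue=[F] q_used=0 → run F
t=8: (idle)
t=9: (idle)

completion order = E, F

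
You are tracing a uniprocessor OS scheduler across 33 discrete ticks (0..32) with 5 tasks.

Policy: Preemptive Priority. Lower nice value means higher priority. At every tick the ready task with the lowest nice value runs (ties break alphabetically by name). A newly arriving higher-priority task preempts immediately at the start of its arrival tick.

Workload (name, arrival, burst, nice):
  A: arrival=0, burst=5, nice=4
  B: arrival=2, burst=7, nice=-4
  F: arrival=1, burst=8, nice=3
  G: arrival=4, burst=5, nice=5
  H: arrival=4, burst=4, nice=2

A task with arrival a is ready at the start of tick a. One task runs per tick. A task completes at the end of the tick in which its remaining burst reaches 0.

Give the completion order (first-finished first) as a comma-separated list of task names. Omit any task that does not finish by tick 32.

completion order = B, H, F, A, G

t=0: ready={A} → run A
t=1: ready={A,F} → run F
t=2: ready={A,B,F} → run B
t=3: ready={A,B,F} → run B
t=4: ready={A,B,F,G,H} → run B
t=5: ready={A,B,F,G,H} → run B
t=6: ready={A,B,F,G,H} → run B
t=7: ready={A,B,F,G,H} → run B
t=8: ready={A,B,F,G,H} → run B
t=9: ready={A,F,G,H} → run H
t=10: ready={A,F,G,H} → run H
t=11: ready={A,F,G,H} → run H
t=12: ready={A,F,G,H} → run H
t=13: ready={A,F,G} → run F
t=14: ready={A,F,G} → run F
t=15: ready={A,F,G} → run F
t=16: ready={A,F,G} → run F
t=17: ready={A,F,G} → run F
t=18: ready={A,F,G} → run F
t=19: ready={A,F,G} → run F
t=20: ready={A,G} → run A
t=21: ready={A,G} → run A
t=22: ready={A,G} → run A
t=23: ready={A,G} → run A
t=24: ready={G} → run G
t=25: ready={G} → run G
t=26: ready={G} → run G
t=27: ready={G} → run G
t=28: ready={G} → run G
t=29: (idle)
t=30: (idle)
t=31: (idle)
t=32: (idle)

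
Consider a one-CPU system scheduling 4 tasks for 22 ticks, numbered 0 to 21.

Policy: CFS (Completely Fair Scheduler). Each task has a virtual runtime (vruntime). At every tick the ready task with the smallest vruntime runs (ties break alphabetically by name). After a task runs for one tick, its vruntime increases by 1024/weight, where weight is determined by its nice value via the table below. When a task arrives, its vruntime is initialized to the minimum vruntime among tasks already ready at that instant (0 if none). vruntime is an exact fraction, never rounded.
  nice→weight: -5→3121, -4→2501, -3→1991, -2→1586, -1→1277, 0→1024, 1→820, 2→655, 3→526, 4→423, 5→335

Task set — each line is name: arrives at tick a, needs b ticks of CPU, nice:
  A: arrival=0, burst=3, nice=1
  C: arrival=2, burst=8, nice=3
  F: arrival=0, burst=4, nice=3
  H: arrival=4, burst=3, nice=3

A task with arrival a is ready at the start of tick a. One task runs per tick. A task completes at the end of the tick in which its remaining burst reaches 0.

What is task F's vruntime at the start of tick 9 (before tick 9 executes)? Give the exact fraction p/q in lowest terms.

vruntime(F, start of tick 9) = 1536/263

t=0: vr[A=0 F=0] → run A
t=1: vr[A=256/205 F=0] → run F
t=2: vr[A=256/205 C=256/205 F=512/263] → run A
t=3: vr[A=512/205 C=256/205 F=512/263] → run C
t=4: vr[A=512/205 C=172288/53915 F=512/263 H=512/263] → run F
t=5: vr[A=512/205 C=172288/53915 F=1024/263 H=512/263] → run H
t=6: vr[A=512/205 C=172288/53915 F=1024/263 H=1024/263] → run A
t=7: vr[C=172288/53915 F=1024/263 H=1024/263] → run C
t=8: vr[C=277248/53915 F=1024/263 H=1024/263] → run F
t=9: vr[C=277248/53915 F=1536/263 H=1024/263] → run H
t=10: vr[C=277248/53915 F=1536/263 H=1536/263] → run C
t=11: vr[C=382208/53915 F=1536/263 H=1536/263] → run F
t=12: vr[C=382208/53915 H=1536/263] → run H
t=13: vr[C=382208/53915] → run C
t=14: vr[C=487168/53915] → run C
t=15: vr[C=592128/53915] → run C
t=16: vr[C=697088/53915] → run C
t=17: vr[C=802048/53915] → run C
t=18: (idle)
t=19: (idle)
t=20: (idle)
t=21: (idle)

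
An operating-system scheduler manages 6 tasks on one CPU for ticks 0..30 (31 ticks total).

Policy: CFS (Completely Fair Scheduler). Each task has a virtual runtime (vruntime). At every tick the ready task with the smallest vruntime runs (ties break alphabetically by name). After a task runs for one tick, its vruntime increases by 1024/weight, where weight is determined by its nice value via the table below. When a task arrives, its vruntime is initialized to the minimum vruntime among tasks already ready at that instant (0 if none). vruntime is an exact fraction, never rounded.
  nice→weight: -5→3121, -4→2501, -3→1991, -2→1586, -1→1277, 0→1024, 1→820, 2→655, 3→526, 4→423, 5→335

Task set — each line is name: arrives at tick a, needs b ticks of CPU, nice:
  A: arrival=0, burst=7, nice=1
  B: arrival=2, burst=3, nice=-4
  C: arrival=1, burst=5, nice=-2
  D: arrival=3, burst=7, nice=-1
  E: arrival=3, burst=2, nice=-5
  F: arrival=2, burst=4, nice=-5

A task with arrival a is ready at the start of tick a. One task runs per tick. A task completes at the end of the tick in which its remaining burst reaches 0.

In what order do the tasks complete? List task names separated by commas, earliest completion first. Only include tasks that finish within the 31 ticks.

completion order = E, B, F, C, D, A

t=0: vr[A=0] → run A
t=1: vr[A=256/205 C=256/205] → run A
t=2: vr[A=512/205 B=256/205 C=256/205 F=256/205] → run B
t=3: vr[A=512/205 B=20736/12505 C=256/205 D=256/205 E=256/205 F=256/205] → run C
t=4: vr[A=512/205 B=20736/12505 C=307968/162565 D=256/205 E=256/205 F=256/205] → run D
t=5: vr[A=512/205 B=20736/12505 C=307968/162565 D=536832/261785 E=256/205 F=256/205] → run E
t=6: vr[A=512/205 B=20736/12505 C=307968/162565 D=536832/261785 E=1008896/639805 F=256/205] → run F
t=7: vr[A=512/205 B=20736/12505 C=307968/162565 D=536832/261785 E=1008896/639805 F=1008896/639805] → run E
t=8: vr[A=512/205 B=20736/12505 C=307968/162565 D=536832/261785 F=1008896/639805] → run F
t=9: vr[A=512/205 B=20736/12505 C=307968/162565 D=536832/261785 F=1218816/639805] → run B
t=10: vr[A=512/205 B=25856/12505 C=307968/162565 D=536832/261785 F=1218816/639805] → run C
t=11: vr[A=512/205 B=25856/12505 C=412928/162565 D=536832/261785 F=1218816/639805] → run F
t=12: vr[A=512/205 B=25856/12505 C=412928/162565 D=536832/261785 F=1428736/639805] → run D
t=13: vr[A=512/205 B=25856/12505 C=412928/162565 D=746752/261785 F=1428736/639805] → run B
t=14: vr[A=512/205 C=412928/162565 D=746752/261785 F=1428736/639805] → run F
t=15: vr[A=512/205 C=412928/162565 D=746752/261785] → run A
t=16: vr[A=768/205 C=412928/162565 D=746752/261785] → run C
t=17: vr[A=768/205 C=517888/162565 D=746752/261785] → run D
t=18: vr[A=768/205 C=517888/162565 D=956672/261785] → run C
t=19: vr[A=768/205 C=622848/162565 D=956672/261785] → run D
t=20: vr[A=768/205 C=622848/162565 D=1166592/261785] → run A
t=21: vr[A=1024/205 C=622848/162565 D=1166592/261785] → run C
t=22: vr[A=1024/205 D=1166592/261785] → run D
t=23: vr[A=1024/205 D=1376512/261785] → run A
t=24: vr[A=256/41 D=1376512/261785] → run D
t=25: vr[A=256/41 D=1586432/261785] → run D
t=26: vr[A=256/41] → run A
t=27: vr[A=1536/205] → run A
t=28: (idle)
t=29: (idle)
t=30: (idle)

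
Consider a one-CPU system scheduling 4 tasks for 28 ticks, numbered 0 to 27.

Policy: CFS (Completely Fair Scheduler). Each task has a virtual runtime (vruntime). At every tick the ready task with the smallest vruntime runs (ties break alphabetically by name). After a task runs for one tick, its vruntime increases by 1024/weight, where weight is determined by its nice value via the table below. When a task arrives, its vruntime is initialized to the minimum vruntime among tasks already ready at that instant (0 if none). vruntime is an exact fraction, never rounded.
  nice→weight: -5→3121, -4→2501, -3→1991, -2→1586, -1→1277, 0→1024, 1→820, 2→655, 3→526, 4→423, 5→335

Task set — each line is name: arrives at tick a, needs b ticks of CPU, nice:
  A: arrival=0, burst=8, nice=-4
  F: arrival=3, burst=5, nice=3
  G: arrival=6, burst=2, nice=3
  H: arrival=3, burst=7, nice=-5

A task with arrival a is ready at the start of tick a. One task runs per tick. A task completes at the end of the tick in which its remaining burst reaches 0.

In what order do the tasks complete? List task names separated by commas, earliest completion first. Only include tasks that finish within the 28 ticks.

t=0: vr[A=0] → run A
t=1: vr[A=1024/2501] → run A
t=2: vr[A=2048/2501] → run A
t=3: vr[A=3072/2501 F=3072/2501 H=3072/2501] → run A
t=4: vr[A=4096/2501 F=3072/2501 H=3072/2501] → run F
t=5: vr[A=4096/2501 F=2088448/657763 H=3072/2501] → run H
t=6: vr[A=4096/2501 F=2088448/657763 G=12148736/7805621 H=12148736/7805621] → run G
t=7: vr[A=4096/2501 F=2088448/657763 G=7191595520/2052878323 H=12148736/7805621] → run H
t=8: vr[A=4096/2501 F=2088448/657763 G=7191595520/2052878323 H=14709760/7805621] → run A
t=9: vr[A=5120/2501 F=2088448/657763 G=7191595520/2052878323 H=14709760/7805621] → run H
t=10: vr[A=5120/2501 F=2088448/657763 G=7191595520/2052878323 H=17270784/7805621] → run A
t=11: vr[A=6144/2501 F=2088448/657763 G=7191595520/2052878323 H=17270784/7805621] → run H
t=12: vr[A=6144/2501 F=2088448/657763 G=7191595520/2052878323 H=19831808/7805621] → run A
t=13: vr[A=7168/2501 F=2088448/657763 G=7191595520/2052878323 H=19831808/7805621] → run H
t=14: vr[A=7168/2501 F=2088448/657763 G=7191595520/2052878323 H=22392832/7805621] → run A
t=15: vr[F=2088448/657763 G=7191595520/2052878323 H=22392832/7805621] → run H
t=16: vr[F=2088448/657763 G=7191595520/2052878323 H=24953856/7805621] → run F
t=17: vr[F=3368960/657763 G=7191595520/2052878323 H=24953856/7805621] → run H
t=18: vr[F=3368960/657763 G=7191595520/2052878323] → run G
t=19: vr[F=3368960/657763] → run F
t=20: vr[F=4649472/657763] → run F
t=21: vr[F=5929984/657763] → run F
t=22: (idle)
t=23: (idle)
t=24: (idle)
t=25: (idle)
t=26: (idle)
t=27: (idle)

completion order = A, H, G, F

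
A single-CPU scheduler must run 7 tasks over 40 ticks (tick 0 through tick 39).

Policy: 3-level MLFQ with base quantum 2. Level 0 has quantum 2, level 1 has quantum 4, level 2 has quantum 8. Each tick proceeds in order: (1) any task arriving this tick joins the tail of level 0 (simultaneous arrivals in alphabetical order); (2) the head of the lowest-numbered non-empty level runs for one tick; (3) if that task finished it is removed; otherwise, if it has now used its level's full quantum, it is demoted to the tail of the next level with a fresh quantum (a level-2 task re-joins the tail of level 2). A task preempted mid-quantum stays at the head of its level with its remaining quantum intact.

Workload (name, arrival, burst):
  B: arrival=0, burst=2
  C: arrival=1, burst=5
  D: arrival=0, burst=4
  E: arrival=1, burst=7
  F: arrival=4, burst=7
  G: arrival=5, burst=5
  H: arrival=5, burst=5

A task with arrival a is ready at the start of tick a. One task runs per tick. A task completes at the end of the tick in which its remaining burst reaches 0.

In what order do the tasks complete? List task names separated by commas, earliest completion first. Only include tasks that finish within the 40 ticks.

t=0: L0/L1/L2 = BD/-/- → run B
t=1: L0/L1/L2 = BDCE/-/- → run B
t=2: L0/L1/L2 = DCE/-/- → run D
t=3: L0/L1/L2 = DCE/-/- → run D
t=4: L0/L1/L2 = CEF/D/- → run C
t=5: L0/L1/L2 = CEFGH/D/- → run C
t=6: L0/L1/L2 = EFGH/DC/- → run E
t=7: L0/L1/L2 = EFGH/DC/- → run E
t=8: L0/L1/L2 = FGH/DCE/- → run F
t=9: L0/L1/L2 = FGH/DCE/- → run F
t=10: L0/L1/L2 = GH/DCEF/- → run G
t=11: L0/L1/L2 = GH/DCEF/- → run G
t=12: L0/L1/L2 = H/DCEFG/- → run H
t=13: L0/L1/L2 = H/DCEFG/- → run H
t=14: L0/L1/L2 = -/DCEFGH/- → run D
t=15: L0/L1/L2 = -/DCEFGH/- → run D
t=16: L0/L1/L2 = -/CEFGH/- → run C
t=17: L0/L1/L2 = -/CEFGH/- → run C
t=18: L0/L1/L2 = -/CEFGH/- → run C
t=19: L0/L1/L2 = -/EFGH/- → run E
t=20: L0/L1/L2 = -/EFGH/- → run E
t=21: L0/L1/L2 = -/EFGH/- → run E
t=22: L0/L1/L2 = -/EFGH/- → run E
t=23: L0/L1/L2 = -/FGH/E → run F
t=24: L0/L1/L2 = -/FGH/E → run F
t=25: L0/L1/L2 = -/FGH/E → run F
t=26: L0/L1/L2 = -/FGH/E → run F
t=27: L0/L1/L2 = -/GH/EF → run G
t=28: L0/L1/L2 = -/GH/EF → run G
t=29: L0/L1/L2 = -/GH/EF → run G
t=30: L0/L1/L2 = -/H/EF → run H
t=31: L0/L1/L2 = -/H/EF → run H
t=32: L0/L1/L2 = -/H/EF → run H
t=33: L0/L1/L2 = -/-/EF → run E
t=34: L0/L1/L2 = -/-/F → run F
t=35: (idle)
t=36: (idle)
t=37: (idle)
t=38: (idle)
t=39: (idle)

completion order = B, D, C, G, H, E, F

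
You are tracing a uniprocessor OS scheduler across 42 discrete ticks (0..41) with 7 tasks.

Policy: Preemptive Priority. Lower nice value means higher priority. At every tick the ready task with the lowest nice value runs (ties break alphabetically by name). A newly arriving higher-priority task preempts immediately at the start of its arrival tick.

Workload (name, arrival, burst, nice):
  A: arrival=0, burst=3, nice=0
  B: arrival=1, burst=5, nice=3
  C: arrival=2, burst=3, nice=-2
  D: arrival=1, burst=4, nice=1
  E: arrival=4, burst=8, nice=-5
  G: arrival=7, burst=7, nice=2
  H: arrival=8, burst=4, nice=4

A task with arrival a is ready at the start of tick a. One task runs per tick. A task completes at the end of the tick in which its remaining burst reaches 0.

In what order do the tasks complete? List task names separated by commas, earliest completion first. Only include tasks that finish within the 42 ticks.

t=0: ready={A} → run A
t=1: ready={A,B,D} → run A
t=2: ready={A,B,C,D} → run C
t=3: ready={A,B,C,D} → run C
t=4: ready={A,B,C,D,E} → run E
t=5: ready={A,B,C,D,E} → run E
t=6: ready={A,B,C,D,E} → run E
t=7: ready={A,B,C,D,E,G} → run E
t=8: ready={A,B,C,D,E,G,H} → run E
t=9: ready={A,B,C,D,E,G,H} → run E
t=10: ready={A,B,C,D,E,G,H} → run E
t=11: ready={A,B,C,D,E,G,H} → run E
t=12: ready={A,B,C,D,G,H} → run C
t=13: ready={A,B,D,G,H} → run A
t=14: ready={B,D,G,H} → run D
t=15: ready={B,D,G,H} → run D
t=16: ready={B,D,G,H} → run D
t=17: ready={B,D,G,H} → run D
t=18: ready={B,G,H} → run G
t=19: ready={B,G,H} → run G
t=20: ready={B,G,H} → run G
t=21: ready={B,G,H} → run G
t=22: ready={B,G,H} → run G
t=23: ready={B,G,H} → run G
t=24: ready={B,G,H} → run G
t=25: ready={B,H} → run B
t=26: ready={B,H} → run B
t=27: ready={B,H} → run B
t=28: ready={B,H} → run B
t=29: ready={B,H} → run B
t=30: ready={H} → run H
t=31: ready={H} → run H
t=32: ready={H} → run H
t=33: ready={H} → run H
t=34: (idle)
t=35: (idle)
t=36: (idle)
t=37: (idle)
t=38: (idle)
t=39: (idle)
t=40: (idle)
t=41: (idle)

completion order = E, C, A, D, G, B, H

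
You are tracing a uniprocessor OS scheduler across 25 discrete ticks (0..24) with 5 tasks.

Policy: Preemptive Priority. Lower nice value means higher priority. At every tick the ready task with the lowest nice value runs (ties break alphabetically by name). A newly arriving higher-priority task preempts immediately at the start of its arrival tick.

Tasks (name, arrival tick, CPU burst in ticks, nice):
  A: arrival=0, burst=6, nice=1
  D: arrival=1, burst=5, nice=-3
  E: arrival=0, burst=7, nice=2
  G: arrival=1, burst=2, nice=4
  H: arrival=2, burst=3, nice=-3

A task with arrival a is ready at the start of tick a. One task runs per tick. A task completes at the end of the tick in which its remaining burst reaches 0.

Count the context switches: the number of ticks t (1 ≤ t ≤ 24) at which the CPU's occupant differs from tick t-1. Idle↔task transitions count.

context switches = 6

t=0: ready={A,E} → run A
t=1: ready={A,D,E,G} → run D
t=2: ready={A,D,E,G,H} → run D
t=3: ready={A,D,E,G,H} → run D
t=4: ready={A,D,E,G,H} → run D
t=5: ready={A,D,E,G,H} → run D
t=6: ready={A,E,G,H} → run H
t=7: ready={A,E,G,H} → run H
t=8: ready={A,E,G,H} → run H
t=9: ready={A,E,G} → run A
t=10: ready={A,E,G} → run A
t=11: ready={A,E,G} → run A
t=12: ready={A,E,G} → run A
t=13: ready={A,E,G} → run A
t=14: ready={E,G} → run E
t=15: ready={E,G} → run E
t=16: ready={E,G} → run E
t=17: ready={E,G} → run E
t=18: ready={E,G} → run E
t=19: ready={E,G} → run E
t=20: ready={E,G} → run E
t=21: ready={G} → run G
t=22: ready={G} → run G
t=23: (idle)
t=24: (idle)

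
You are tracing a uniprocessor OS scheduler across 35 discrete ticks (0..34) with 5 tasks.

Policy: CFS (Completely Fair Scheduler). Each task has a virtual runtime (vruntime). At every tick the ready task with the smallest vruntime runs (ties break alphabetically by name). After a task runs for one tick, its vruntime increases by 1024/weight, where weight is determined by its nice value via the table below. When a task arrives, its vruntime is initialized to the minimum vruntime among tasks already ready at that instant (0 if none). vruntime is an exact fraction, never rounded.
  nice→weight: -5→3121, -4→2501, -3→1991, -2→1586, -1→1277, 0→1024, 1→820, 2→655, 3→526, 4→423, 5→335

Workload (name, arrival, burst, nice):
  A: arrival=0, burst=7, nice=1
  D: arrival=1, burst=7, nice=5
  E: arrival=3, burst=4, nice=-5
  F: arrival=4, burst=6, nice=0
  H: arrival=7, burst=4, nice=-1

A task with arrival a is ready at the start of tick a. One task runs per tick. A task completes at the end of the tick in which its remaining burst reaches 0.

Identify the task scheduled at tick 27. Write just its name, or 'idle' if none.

t=0: vr[A=0] → run A
t=1: vr[A=256/205 D=256/205] → run A
t=2: vr[A=512/205 D=256/205] → run D
t=3: vr[A=512/205 D=59136/13735 E=512/205] → run A
t=4: vr[A=768/205 D=59136/13735 E=512/205 F=512/205] → run E
t=5: vr[A=768/205 D=59136/13735 E=1807872/639805 F=512/205] → run F
t=6: vr[A=768/205 D=59136/13735 E=1807872/639805 F=717/205] → run E
t=7: vr[A=768/205 D=59136/13735 E=2017792/639805 F=717/205 H=2017792/639805] → run E
t=8: vr[A=768/205 D=59136/13735 E=2227712/639805 F=717/205 H=2017792/639805] → run H
t=9: vr[A=768/205 D=59136/13735 E=2227712/639805 F=717/205 H=3231880704/817030985] → run E
t=10: vr[A=768/205 D=59136/13735 F=717/205 H=3231880704/817030985] → run F
t=11: vr[A=768/205 D=59136/13735 F=922/205 H=3231880704/817030985] → run A
t=12: vr[A=1024/205 D=59136/13735 F=922/205 H=3231880704/817030985] → run H
t=13: vr[A=1024/205 D=59136/13735 F=922/205 H=3887041024/817030985] → run D
t=14: vr[A=1024/205 D=20224/2747 F=922/205 H=3887041024/817030985] → run F
t=15: vr[A=1024/205 D=20224/2747 F=1127/205 H=3887041024/817030985] → run H
t=16: vr[A=1024/205 D=20224/2747 F=1127/205 H=4542201344/817030985] → run A
t=17: vr[A=256/41 D=20224/2747 F=1127/205 H=4542201344/817030985] → run F
t=18: vr[A=256/41 D=20224/2747 F=1332/205 H=4542201344/817030985] → run H
t=19: vr[A=256/41 D=20224/2747 F=1332/205] → run A
t=20: vr[A=1536/205 D=20224/2747 F=1332/205] → run F
t=21: vr[A=1536/205 D=20224/2747 F=1537/205] → run D
t=22: vr[A=1536/205 D=143104/13735 F=1537/205] → run A
t=23: vr[D=143104/13735 F=1537/205] → run F
t=24: vr[D=143104/13735] → run D
t=25: vr[D=185088/13735] → run D
t=26: vr[D=227072/13735] → run D
t=27: vr[D=269056/13735] → run D
t=28: (idle)
t=29: (idle)
t=30: (idle)
t=31: (idle)
t=32: (idle)
t=33: (idle)
t=34: (idle)

running at tick 27 = D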